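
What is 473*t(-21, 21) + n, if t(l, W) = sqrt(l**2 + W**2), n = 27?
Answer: 27 + 9933*sqrt(2) ≈ 14074.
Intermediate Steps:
t(l, W) = sqrt(W**2 + l**2)
473*t(-21, 21) + n = 473*sqrt(21**2 + (-21)**2) + 27 = 473*sqrt(441 + 441) + 27 = 473*sqrt(882) + 27 = 473*(21*sqrt(2)) + 27 = 9933*sqrt(2) + 27 = 27 + 9933*sqrt(2)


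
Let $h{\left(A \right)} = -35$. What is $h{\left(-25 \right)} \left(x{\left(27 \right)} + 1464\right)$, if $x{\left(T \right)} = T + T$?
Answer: $-53130$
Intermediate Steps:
$x{\left(T \right)} = 2 T$
$h{\left(-25 \right)} \left(x{\left(27 \right)} + 1464\right) = - 35 \left(2 \cdot 27 + 1464\right) = - 35 \left(54 + 1464\right) = \left(-35\right) 1518 = -53130$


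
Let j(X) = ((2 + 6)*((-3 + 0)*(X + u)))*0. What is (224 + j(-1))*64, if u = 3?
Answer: 14336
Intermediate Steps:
j(X) = 0 (j(X) = ((2 + 6)*((-3 + 0)*(X + 3)))*0 = (8*(-3*(3 + X)))*0 = (8*(-9 - 3*X))*0 = (-72 - 24*X)*0 = 0)
(224 + j(-1))*64 = (224 + 0)*64 = 224*64 = 14336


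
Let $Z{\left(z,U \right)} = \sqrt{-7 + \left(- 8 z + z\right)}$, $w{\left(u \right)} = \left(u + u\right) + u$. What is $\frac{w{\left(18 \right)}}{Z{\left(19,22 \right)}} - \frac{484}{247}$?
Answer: $- \frac{484}{247} - \frac{27 i \sqrt{35}}{35} \approx -1.9595 - 4.5638 i$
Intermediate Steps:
$w{\left(u \right)} = 3 u$ ($w{\left(u \right)} = 2 u + u = 3 u$)
$Z{\left(z,U \right)} = \sqrt{-7 - 7 z}$
$\frac{w{\left(18 \right)}}{Z{\left(19,22 \right)}} - \frac{484}{247} = \frac{3 \cdot 18}{\sqrt{-7 - 133}} - \frac{484}{247} = \frac{54}{\sqrt{-7 - 133}} - \frac{484}{247} = \frac{54}{\sqrt{-140}} - \frac{484}{247} = \frac{54}{2 i \sqrt{35}} - \frac{484}{247} = 54 \left(- \frac{i \sqrt{35}}{70}\right) - \frac{484}{247} = - \frac{27 i \sqrt{35}}{35} - \frac{484}{247} = - \frac{484}{247} - \frac{27 i \sqrt{35}}{35}$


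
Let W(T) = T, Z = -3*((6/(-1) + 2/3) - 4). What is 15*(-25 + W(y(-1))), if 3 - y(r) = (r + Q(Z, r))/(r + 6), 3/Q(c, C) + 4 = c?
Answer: -2619/8 ≈ -327.38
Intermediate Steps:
Z = 28 (Z = -3*((6*(-1) + 2*(⅓)) - 4) = -3*((-6 + ⅔) - 4) = -3*(-16/3 - 4) = -3*(-28/3) = 28)
Q(c, C) = 3/(-4 + c)
y(r) = 3 - (⅛ + r)/(6 + r) (y(r) = 3 - (r + 3/(-4 + 28))/(r + 6) = 3 - (r + 3/24)/(6 + r) = 3 - (r + 3*(1/24))/(6 + r) = 3 - (r + ⅛)/(6 + r) = 3 - (⅛ + r)/(6 + r))
15*(-25 + W(y(-1))) = 15*(-25 + (143 + 16*(-1))/(8*(6 - 1))) = 15*(-25 + (⅛)*(143 - 16)/5) = 15*(-25 + (⅛)*(⅕)*127) = 15*(-25 + 127/40) = 15*(-873/40) = -2619/8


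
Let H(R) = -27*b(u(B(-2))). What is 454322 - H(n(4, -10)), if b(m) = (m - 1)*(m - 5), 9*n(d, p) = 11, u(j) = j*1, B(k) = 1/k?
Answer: 1818179/4 ≈ 4.5455e+5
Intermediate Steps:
B(k) = 1/k
u(j) = j
n(d, p) = 11/9 (n(d, p) = (1/9)*11 = 11/9)
b(m) = (-1 + m)*(-5 + m)
H(R) = -891/4 (H(R) = -27*(5 + (1/(-2))**2 - 6/(-2)) = -27*(5 + (-1/2)**2 - 6*(-1/2)) = -27*(5 + 1/4 + 3) = -27*33/4 = -891/4)
454322 - H(n(4, -10)) = 454322 - 1*(-891/4) = 454322 + 891/4 = 1818179/4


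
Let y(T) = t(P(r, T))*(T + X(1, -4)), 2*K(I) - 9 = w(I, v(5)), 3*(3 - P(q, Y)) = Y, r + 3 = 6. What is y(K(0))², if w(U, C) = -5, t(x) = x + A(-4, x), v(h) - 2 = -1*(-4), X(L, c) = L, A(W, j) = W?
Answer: 25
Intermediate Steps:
r = 3 (r = -3 + 6 = 3)
P(q, Y) = 3 - Y/3
v(h) = 6 (v(h) = 2 - 1*(-4) = 2 + 4 = 6)
t(x) = -4 + x (t(x) = x - 4 = -4 + x)
K(I) = 2 (K(I) = 9/2 + (½)*(-5) = 9/2 - 5/2 = 2)
y(T) = (1 + T)*(-1 - T/3) (y(T) = (-4 + (3 - T/3))*(T + 1) = (-1 - T/3)*(1 + T) = (1 + T)*(-1 - T/3))
y(K(0))² = (-(1 + 2)*(3 + 2)/3)² = (-⅓*3*5)² = (-5)² = 25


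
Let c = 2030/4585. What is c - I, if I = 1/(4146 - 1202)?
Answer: 170621/385664 ≈ 0.44241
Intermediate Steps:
c = 58/131 (c = 2030*(1/4585) = 58/131 ≈ 0.44275)
I = 1/2944 ≈ 0.00033967
c - I = 58/131 - 1*1/2944 = 58/131 - 1/2944 = 170621/385664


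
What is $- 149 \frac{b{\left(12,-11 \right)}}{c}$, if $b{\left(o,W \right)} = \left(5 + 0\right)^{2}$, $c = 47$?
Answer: $- \frac{3725}{47} \approx -79.255$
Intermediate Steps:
$b{\left(o,W \right)} = 25$ ($b{\left(o,W \right)} = 5^{2} = 25$)
$- 149 \frac{b{\left(12,-11 \right)}}{c} = - 149 \cdot \frac{25}{47} = - 149 \cdot 25 \cdot \frac{1}{47} = \left(-149\right) \frac{25}{47} = - \frac{3725}{47}$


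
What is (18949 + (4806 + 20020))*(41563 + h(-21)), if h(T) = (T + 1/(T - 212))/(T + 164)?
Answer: 60621051573825/33319 ≈ 1.8194e+9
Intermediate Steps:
h(T) = (T + 1/(-212 + T))/(164 + T)
(18949 + (4806 + 20020))*(41563 + h(-21)) = (18949 + (4806 + 20020))*(41563 + (-1 - 1*(-21)**2 + 212*(-21))/(34768 - 1*(-21)**2 + 48*(-21))) = (18949 + 24826)*(41563 + (-1 - 1*441 - 4452)/(34768 - 1*441 - 1008)) = 43775*(41563 + (-1 - 441 - 4452)/(34768 - 441 - 1008)) = 43775*(41563 - 4894/33319) = 43775*(1384832703/33319) = 60621051573825/33319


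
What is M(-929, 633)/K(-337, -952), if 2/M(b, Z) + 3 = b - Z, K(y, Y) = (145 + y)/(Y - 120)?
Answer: -67/9390 ≈ -0.0071352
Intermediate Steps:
K(y, Y) = (145 + y)/(-120 + Y)
M(b, Z) = 2/(-3 + b - Z) (M(b, Z) = 2/(-3 + (b - Z)) = 2/(-3 + b - Z))
M(-929, 633)/K(-337, -952) = (2/(-3 - 929 - 1*633))/(((145 - 337)/(-120 - 952))) = (2/(-3 - 929 - 633))/((-192/(-1072))) = (2/(-1565))/((-1/1072*(-192))) = (2*(-1/1565))/(12/67) = -2/1565*67/12 = -67/9390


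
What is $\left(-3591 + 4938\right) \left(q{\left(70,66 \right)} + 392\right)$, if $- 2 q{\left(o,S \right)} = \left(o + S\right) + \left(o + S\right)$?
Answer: $344832$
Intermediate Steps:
$q{\left(o,S \right)} = - S - o$ ($q{\left(o,S \right)} = - \frac{\left(o + S\right) + \left(o + S\right)}{2} = - \frac{\left(S + o\right) + \left(S + o\right)}{2} = - \frac{2 S + 2 o}{2} = - S - o$)
$\left(-3591 + 4938\right) \left(q{\left(70,66 \right)} + 392\right) = \left(-3591 + 4938\right) \left(\left(\left(-1\right) 66 - 70\right) + 392\right) = 1347 \left(\left(-66 - 70\right) + 392\right) = 1347 \left(-136 + 392\right) = 1347 \cdot 256 = 344832$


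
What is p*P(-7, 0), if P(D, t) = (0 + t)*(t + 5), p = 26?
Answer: 0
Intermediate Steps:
P(D, t) = t*(5 + t)
p*P(-7, 0) = 26*(0*(5 + 0)) = 26*(0*5) = 26*0 = 0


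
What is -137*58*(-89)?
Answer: 707194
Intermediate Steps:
-137*58*(-89) = -7946*(-89) = 707194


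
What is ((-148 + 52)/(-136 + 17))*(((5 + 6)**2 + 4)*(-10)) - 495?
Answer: -178905/119 ≈ -1503.4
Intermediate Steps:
((-148 + 52)/(-136 + 17))*(((5 + 6)**2 + 4)*(-10)) - 495 = (-96/(-119))*((11**2 + 4)*(-10)) - 495 = (-96*(-1/119))*((121 + 4)*(-10)) - 495 = 96*(125*(-10))/119 - 495 = (96/119)*(-1250) - 495 = -120000/119 - 495 = -178905/119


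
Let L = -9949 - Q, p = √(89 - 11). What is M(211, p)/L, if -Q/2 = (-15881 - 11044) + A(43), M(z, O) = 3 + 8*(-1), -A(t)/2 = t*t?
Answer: 1/14239 ≈ 7.0230e-5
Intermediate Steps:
A(t) = -2*t² (A(t) = -2*t*t = -2*t²)
p = √78 ≈ 8.8318
M(z, O) = -5 (M(z, O) = 3 - 8 = -5)
Q = 61246 (Q = -2*((-15881 - 11044) - 2*43²) = -2*(-26925 - 2*1849) = -2*(-26925 - 3698) = -2*(-30623) = 61246)
L = -71195 (L = -9949 - 1*61246 = -9949 - 61246 = -71195)
M(211, p)/L = -5/(-71195) = -5*(-1/71195) = 1/14239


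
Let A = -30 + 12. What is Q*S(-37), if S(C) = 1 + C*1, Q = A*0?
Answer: 0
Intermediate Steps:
A = -18
Q = 0 (Q = -18*0 = 0)
S(C) = 1 + C
Q*S(-37) = 0*(1 - 37) = 0*(-36) = 0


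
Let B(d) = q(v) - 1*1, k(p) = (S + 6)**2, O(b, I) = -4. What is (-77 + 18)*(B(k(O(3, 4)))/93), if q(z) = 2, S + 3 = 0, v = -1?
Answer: -59/93 ≈ -0.63441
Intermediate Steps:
S = -3 (S = -3 + 0 = -3)
k(p) = 9 (k(p) = (-3 + 6)**2 = 3**2 = 9)
B(d) = 1 (B(d) = 2 - 1*1 = 2 - 1 = 1)
(-77 + 18)*(B(k(O(3, 4)))/93) = (-77 + 18)*(1/93) = -59/93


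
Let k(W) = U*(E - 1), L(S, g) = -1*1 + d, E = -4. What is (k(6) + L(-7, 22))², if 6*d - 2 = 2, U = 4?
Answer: 3721/9 ≈ 413.44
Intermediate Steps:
d = ⅔ (d = ⅓ + (⅙)*2 = ⅓ + ⅓ = ⅔ ≈ 0.66667)
L(S, g) = -⅓ (L(S, g) = -1*1 + ⅔ = -1 + ⅔ = -⅓)
k(W) = -20 (k(W) = 4*(-4 - 1) = 4*(-5) = -20)
(k(6) + L(-7, 22))² = (-20 - ⅓)² = (-61/3)² = 3721/9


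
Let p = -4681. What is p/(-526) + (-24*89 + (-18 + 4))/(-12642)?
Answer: 701257/77322 ≈ 9.0693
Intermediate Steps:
p/(-526) + (-24*89 + (-18 + 4))/(-12642) = -4681/(-526) + (-24*89 + (-18 + 4))/(-12642) = -4681*(-1/526) + (-2136 - 14)*(-1/12642) = 4681/526 - 2150*(-1/12642) = 4681/526 + 25/147 = 701257/77322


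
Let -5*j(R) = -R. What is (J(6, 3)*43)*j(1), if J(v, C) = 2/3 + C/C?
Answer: 43/3 ≈ 14.333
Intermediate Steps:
j(R) = R/5 (j(R) = -(-1)*R/5 = R/5)
J(v, C) = 5/3 (J(v, C) = 2*(⅓) + 1 = ⅔ + 1 = 5/3)
(J(6, 3)*43)*j(1) = ((5/3)*43)*((⅕)*1) = (215/3)*(⅕) = 43/3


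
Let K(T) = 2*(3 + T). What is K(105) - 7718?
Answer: -7502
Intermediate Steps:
K(T) = 6 + 2*T
K(105) - 7718 = (6 + 2*105) - 7718 = (6 + 210) - 7718 = 216 - 7718 = -7502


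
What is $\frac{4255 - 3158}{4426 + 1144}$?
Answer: $\frac{1097}{5570} \approx 0.19695$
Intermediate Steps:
$\frac{4255 - 3158}{4426 + 1144} = \frac{1097}{5570}$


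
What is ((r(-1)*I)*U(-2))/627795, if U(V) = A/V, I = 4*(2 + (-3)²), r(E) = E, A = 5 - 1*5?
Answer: 0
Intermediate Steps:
A = 0 (A = 5 - 5 = 0)
I = 44 (I = 4*(2 + 9) = 4*11 = 44)
U(V) = 0 (U(V) = 0/V = 0)
((r(-1)*I)*U(-2))/627795 = (-1*44*0)/627795 = -44*0*(1/627795) = 0*(1/627795) = 0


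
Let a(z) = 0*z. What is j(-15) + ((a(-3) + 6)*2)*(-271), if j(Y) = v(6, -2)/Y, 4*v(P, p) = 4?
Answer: -48781/15 ≈ -3252.1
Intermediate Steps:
a(z) = 0
v(P, p) = 1 (v(P, p) = (¼)*4 = 1)
j(Y) = 1/Y
j(-15) + ((a(-3) + 6)*2)*(-271) = 1/(-15) + ((0 + 6)*2)*(-271) = -1/15 + (6*2)*(-271) = -1/15 + 12*(-271) = -1/15 - 3252 = -48781/15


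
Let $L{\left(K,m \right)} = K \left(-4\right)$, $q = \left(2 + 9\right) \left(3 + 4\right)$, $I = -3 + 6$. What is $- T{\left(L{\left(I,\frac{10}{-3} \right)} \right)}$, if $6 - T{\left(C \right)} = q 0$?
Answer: $-6$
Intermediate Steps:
$I = 3$
$q = 77$ ($q = 11 \cdot 7 = 77$)
$L{\left(K,m \right)} = - 4 K$
$T{\left(C \right)} = 6$ ($T{\left(C \right)} = 6 - 77 \cdot 0 = 6 - 0 = 6 + 0 = 6$)
$- T{\left(L{\left(I,\frac{10}{-3} \right)} \right)} = \left(-1\right) 6 = -6$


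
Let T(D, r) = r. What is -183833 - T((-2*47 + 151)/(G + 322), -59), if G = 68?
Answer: -183774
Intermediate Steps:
-183833 - T((-2*47 + 151)/(G + 322), -59) = -183833 - 1*(-59) = -183833 + 59 = -183774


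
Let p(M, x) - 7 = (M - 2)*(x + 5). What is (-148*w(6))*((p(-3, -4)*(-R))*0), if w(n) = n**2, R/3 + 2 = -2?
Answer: 0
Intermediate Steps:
R = -12 (R = -6 + 3*(-2) = -6 - 6 = -12)
p(M, x) = 7 + (-2 + M)*(5 + x) (p(M, x) = 7 + (M - 2)*(x + 5) = 7 + (-2 + M)*(5 + x))
(-148*w(6))*((p(-3, -4)*(-R))*0) = (-148*6**2)*(((-3 - 2*(-4) + 5*(-3) - 3*(-4))*(-1*(-12)))*0) = (-148*36)*(((-3 + 8 - 15 + 12)*12)*0) = -5328*2*12*0 = -127872*0 = -5328*0 = 0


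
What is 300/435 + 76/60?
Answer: 851/435 ≈ 1.9563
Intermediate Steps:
300/435 + 76/60 = 300*(1/435) + 76*(1/60) = 20/29 + 19/15 = 851/435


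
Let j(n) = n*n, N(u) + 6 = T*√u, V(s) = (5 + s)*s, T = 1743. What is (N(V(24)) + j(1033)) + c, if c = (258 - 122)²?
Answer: 1085579 + 3486*√174 ≈ 1.1316e+6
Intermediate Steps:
V(s) = s*(5 + s)
N(u) = -6 + 1743*√u
j(n) = n²
c = 18496 (c = 136² = 18496)
(N(V(24)) + j(1033)) + c = ((-6 + 1743*√(24*(5 + 24))) + 1033²) + 18496 = ((-6 + 1743*√(24*29)) + 1067089) + 18496 = ((-6 + 1743*√696) + 1067089) + 18496 = ((-6 + 1743*(2*√174)) + 1067089) + 18496 = ((-6 + 3486*√174) + 1067089) + 18496 = (1067083 + 3486*√174) + 18496 = 1085579 + 3486*√174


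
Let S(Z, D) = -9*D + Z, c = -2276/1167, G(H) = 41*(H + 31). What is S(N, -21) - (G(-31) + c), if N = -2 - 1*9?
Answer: 210002/1167 ≈ 179.95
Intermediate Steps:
G(H) = 1271 + 41*H (G(H) = 41*(31 + H) = 1271 + 41*H)
N = -11 (N = -2 - 9 = -11)
c = -2276/1167 (c = -2276*1/1167 = -2276/1167 ≈ -1.9503)
S(Z, D) = Z - 9*D
S(N, -21) - (G(-31) + c) = (-11 - 9*(-21)) - ((1271 + 41*(-31)) - 2276/1167) = (-11 + 189) - ((1271 - 1271) - 2276/1167) = 178 - (0 - 2276/1167) = 178 - 1*(-2276/1167) = 178 + 2276/1167 = 210002/1167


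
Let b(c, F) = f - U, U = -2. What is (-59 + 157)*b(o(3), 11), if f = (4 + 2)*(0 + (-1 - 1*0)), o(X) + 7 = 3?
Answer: -392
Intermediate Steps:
o(X) = -4 (o(X) = -7 + 3 = -4)
f = -6 (f = 6*(0 + (-1 + 0)) = 6*(0 - 1) = 6*(-1) = -6)
b(c, F) = -4 (b(c, F) = -6 - 1*(-2) = -6 + 2 = -4)
(-59 + 157)*b(o(3), 11) = (-59 + 157)*(-4) = 98*(-4) = -392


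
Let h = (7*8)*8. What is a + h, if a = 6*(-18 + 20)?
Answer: 460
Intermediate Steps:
h = 448 (h = 56*8 = 448)
a = 12 (a = 6*2 = 12)
a + h = 12 + 448 = 460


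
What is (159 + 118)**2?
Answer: 76729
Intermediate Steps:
(159 + 118)**2 = 277**2 = 76729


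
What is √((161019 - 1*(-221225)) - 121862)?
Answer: √260382 ≈ 510.28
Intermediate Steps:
√((161019 - 1*(-221225)) - 121862) = √((161019 + 221225) - 121862) = √(382244 - 121862) = √260382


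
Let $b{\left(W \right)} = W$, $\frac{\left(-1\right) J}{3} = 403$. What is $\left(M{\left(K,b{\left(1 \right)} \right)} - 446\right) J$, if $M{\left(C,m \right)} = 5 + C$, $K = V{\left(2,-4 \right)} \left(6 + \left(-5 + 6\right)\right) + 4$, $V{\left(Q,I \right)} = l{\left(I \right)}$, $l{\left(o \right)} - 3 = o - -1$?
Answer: $528333$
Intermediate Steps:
$l{\left(o \right)} = 4 + o$ ($l{\left(o \right)} = 3 + \left(o - -1\right) = 3 + \left(o + 1\right) = 3 + \left(1 + o\right) = 4 + o$)
$J = -1209$ ($J = \left(-3\right) 403 = -1209$)
$V{\left(Q,I \right)} = 4 + I$
$K = 4$ ($K = \left(4 - 4\right) \left(6 + \left(-5 + 6\right)\right) + 4 = 0 \left(6 + 1\right) + 4 = 0 \cdot 7 + 4 = 0 + 4 = 4$)
$\left(M{\left(K,b{\left(1 \right)} \right)} - 446\right) J = \left(\left(5 + 4\right) - 446\right) \left(-1209\right) = \left(9 - 446\right) \left(-1209\right) = \left(-437\right) \left(-1209\right) = 528333$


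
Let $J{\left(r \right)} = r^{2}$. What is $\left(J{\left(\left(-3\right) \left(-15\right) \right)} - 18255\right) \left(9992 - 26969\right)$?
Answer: $275536710$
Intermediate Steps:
$\left(J{\left(\left(-3\right) \left(-15\right) \right)} - 18255\right) \left(9992 - 26969\right) = \left(\left(\left(-3\right) \left(-15\right)\right)^{2} - 18255\right) \left(9992 - 26969\right) = \left(45^{2} - 18255\right) \left(-16977\right) = \left(2025 - 18255\right) \left(-16977\right) = \left(-16230\right) \left(-16977\right) = 275536710$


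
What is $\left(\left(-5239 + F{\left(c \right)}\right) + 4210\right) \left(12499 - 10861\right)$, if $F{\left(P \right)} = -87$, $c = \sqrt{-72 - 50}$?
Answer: $-1828008$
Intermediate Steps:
$c = i \sqrt{122}$ ($c = \sqrt{-122} = i \sqrt{122} \approx 11.045 i$)
$\left(\left(-5239 + F{\left(c \right)}\right) + 4210\right) \left(12499 - 10861\right) = \left(\left(-5239 - 87\right) + 4210\right) \left(12499 - 10861\right) = \left(-5326 + 4210\right) 1638 = \left(-1116\right) 1638 = -1828008$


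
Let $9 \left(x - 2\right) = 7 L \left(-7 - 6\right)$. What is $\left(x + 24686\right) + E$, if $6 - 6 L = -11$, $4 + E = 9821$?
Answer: $\frac{1861723}{54} \approx 34476.0$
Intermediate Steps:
$E = 9817$ ($E = -4 + 9821 = 9817$)
$L = \frac{17}{6}$ ($L = 1 - - \frac{11}{6} = 1 + \frac{11}{6} = \frac{17}{6} \approx 2.8333$)
$x = - \frac{1439}{54}$ ($x = 2 + \frac{7 \cdot \frac{17}{6} \left(-7 - 6\right)}{9} = 2 + \frac{\frac{119}{6} \left(-13\right)}{9} = 2 + \frac{1}{9} \left(- \frac{1547}{6}\right) = 2 - \frac{1547}{54} = - \frac{1439}{54} \approx -26.648$)
$\left(x + 24686\right) + E = \left(- \frac{1439}{54} + 24686\right) + 9817 = \frac{1331605}{54} + 9817 = \frac{1861723}{54}$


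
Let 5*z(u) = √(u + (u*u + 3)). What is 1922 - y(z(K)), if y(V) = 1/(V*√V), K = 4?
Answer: 1922 - 5*√5*23^(¼)/23 ≈ 1920.9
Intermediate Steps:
z(u) = √(3 + u + u²)/5 (z(u) = √(u + (u*u + 3))/5 = √(u + (u² + 3))/5 = √(u + (3 + u²))/5 = √(3 + u + u²)/5)
y(V) = V^(-3/2) (y(V) = 1/(V^(3/2)) = V^(-3/2))
1922 - y(z(K)) = 1922 - 1/(√(3 + 4 + 4²)/5)^(3/2) = 1922 - 1/(√(3 + 4 + 16)/5)^(3/2) = 1922 - 1/(√23/5)^(3/2) = 1922 - 5*√5*23^(¼)/23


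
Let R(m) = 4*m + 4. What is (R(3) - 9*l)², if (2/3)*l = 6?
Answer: 4225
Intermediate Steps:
R(m) = 4 + 4*m
l = 9 (l = (3/2)*6 = 9)
(R(3) - 9*l)² = ((4 + 4*3) - 9*9)² = ((4 + 12) - 81)² = (16 - 81)² = (-65)² = 4225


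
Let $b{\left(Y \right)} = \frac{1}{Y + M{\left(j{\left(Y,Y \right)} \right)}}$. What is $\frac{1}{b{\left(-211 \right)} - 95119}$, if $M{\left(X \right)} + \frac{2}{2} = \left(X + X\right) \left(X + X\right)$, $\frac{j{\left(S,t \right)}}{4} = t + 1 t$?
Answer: $- \frac{11397164}{1084086842515} \approx -1.0513 \cdot 10^{-5}$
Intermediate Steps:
$j{\left(S,t \right)} = 8 t$ ($j{\left(S,t \right)} = 4 \left(t + 1 t\right) = 4 \left(t + t\right) = 4 \cdot 2 t = 8 t$)
$M{\left(X \right)} = -1 + 4 X^{2}$ ($M{\left(X \right)} = -1 + \left(X + X\right) \left(X + X\right) = -1 + 2 X 2 X = -1 + 4 X^{2}$)
$b{\left(Y \right)} = \frac{1}{-1 + Y + 256 Y^{2}}$ ($b{\left(Y \right)} = \frac{1}{Y + \left(-1 + 4 \left(8 Y\right)^{2}\right)} = \frac{1}{Y + \left(-1 + 4 \cdot 64 Y^{2}\right)} = \frac{1}{Y + \left(-1 + 256 Y^{2}\right)} = \frac{1}{-1 + Y + 256 Y^{2}}$)
$\frac{1}{b{\left(-211 \right)} - 95119} = \frac{1}{\frac{1}{-1 - 211 + 256 \left(-211\right)^{2}} - 95119} = \frac{1}{\frac{1}{-1 - 211 + 256 \cdot 44521} - 95119} = \frac{1}{\frac{1}{-1 - 211 + 11397376} - 95119} = \frac{1}{\frac{1}{11397164} - 95119} = \frac{1}{- \frac{1084086842515}{11397164}} = - \frac{11397164}{1084086842515}$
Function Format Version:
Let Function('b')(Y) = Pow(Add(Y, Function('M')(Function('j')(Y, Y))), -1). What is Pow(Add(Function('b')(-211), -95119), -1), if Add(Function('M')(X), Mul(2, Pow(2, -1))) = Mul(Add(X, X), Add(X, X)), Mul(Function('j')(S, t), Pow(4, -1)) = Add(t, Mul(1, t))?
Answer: Rational(-11397164, 1084086842515) ≈ -1.0513e-5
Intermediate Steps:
Function('j')(S, t) = Mul(8, t) (Function('j')(S, t) = Mul(4, Add(t, Mul(1, t))) = Mul(4, Add(t, t)) = Mul(4, Mul(2, t)) = Mul(8, t))
Function('M')(X) = Add(-1, Mul(4, Pow(X, 2))) (Function('M')(X) = Add(-1, Mul(Add(X, X), Add(X, X))) = Add(-1, Mul(Mul(2, X), Mul(2, X))) = Add(-1, Mul(4, Pow(X, 2))))
Function('b')(Y) = Pow(Add(-1, Y, Mul(256, Pow(Y, 2))), -1) (Function('b')(Y) = Pow(Add(Y, Add(-1, Mul(4, Pow(Mul(8, Y), 2)))), -1) = Pow(Add(Y, Add(-1, Mul(4, Mul(64, Pow(Y, 2))))), -1) = Pow(Add(Y, Add(-1, Mul(256, Pow(Y, 2)))), -1) = Pow(Add(-1, Y, Mul(256, Pow(Y, 2))), -1))
Pow(Add(Function('b')(-211), -95119), -1) = Pow(Add(Pow(Add(-1, -211, Mul(256, Pow(-211, 2))), -1), -95119), -1) = Pow(Add(Pow(Add(-1, -211, Mul(256, 44521)), -1), -95119), -1) = Pow(Add(Pow(Add(-1, -211, 11397376), -1), -95119), -1) = Pow(Add(Pow(11397164, -1), -95119), -1) = Pow(Add(Rational(1, 11397164), -95119), -1) = Pow(Rational(-1084086842515, 11397164), -1) = Rational(-11397164, 1084086842515)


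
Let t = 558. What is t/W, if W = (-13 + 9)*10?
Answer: -279/20 ≈ -13.950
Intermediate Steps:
W = -40 (W = -4*10 = -40)
t/W = 558/(-40) = 558*(-1/40) = -279/20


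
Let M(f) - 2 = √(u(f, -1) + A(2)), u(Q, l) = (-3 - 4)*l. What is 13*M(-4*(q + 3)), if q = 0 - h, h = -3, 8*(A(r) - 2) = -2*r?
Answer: 26 + 13*√34/2 ≈ 63.901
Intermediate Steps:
A(r) = 2 - r/4 (A(r) = 2 + (-2*r)/8 = 2 - r/4)
q = 3 (q = 0 - 1*(-3) = 0 + 3 = 3)
u(Q, l) = -7*l
M(f) = 2 + √34/2 (M(f) = 2 + √(-7*(-1) + (2 - ¼*2)) = 2 + √(7 + (2 - ½)) = 2 + √(7 + 3/2) = 2 + √(17/2) = 2 + √34/2)
13*M(-4*(q + 3)) = 13*(2 + √34/2) = 26 + 13*√34/2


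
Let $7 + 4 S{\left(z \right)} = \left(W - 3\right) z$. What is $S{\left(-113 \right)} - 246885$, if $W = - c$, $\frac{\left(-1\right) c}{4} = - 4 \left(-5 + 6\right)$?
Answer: $-246350$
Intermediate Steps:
$c = 16$ ($c = - 4 \left(- 4 \left(-5 + 6\right)\right) = - 4 \left(\left(-4\right) 1\right) = \left(-4\right) \left(-4\right) = 16$)
$W = -16$ ($W = \left(-1\right) 16 = -16$)
$S{\left(z \right)} = - \frac{7}{4} - \frac{19 z}{4}$ ($S{\left(z \right)} = - \frac{7}{4} + \frac{\left(-16 - 3\right) z}{4} = - \frac{7}{4} + \frac{\left(-19\right) z}{4} = - \frac{7}{4} - \frac{19 z}{4}$)
$S{\left(-113 \right)} - 246885 = \left(- \frac{7}{4} - - \frac{2147}{4}\right) - 246885 = \left(- \frac{7}{4} + \frac{2147}{4}\right) - 246885 = 535 - 246885 = -246350$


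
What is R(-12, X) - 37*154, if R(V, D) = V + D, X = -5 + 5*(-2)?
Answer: -5725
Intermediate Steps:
X = -15 (X = -5 - 10 = -15)
R(V, D) = D + V
R(-12, X) - 37*154 = (-15 - 12) - 37*154 = -27 - 5698 = -5725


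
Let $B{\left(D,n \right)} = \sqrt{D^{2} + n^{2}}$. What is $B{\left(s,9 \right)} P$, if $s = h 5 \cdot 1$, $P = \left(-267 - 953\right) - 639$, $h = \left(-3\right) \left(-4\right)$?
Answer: $- 5577 \sqrt{409} \approx -1.1279 \cdot 10^{5}$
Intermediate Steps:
$h = 12$
$P = -1859$ ($P = -1220 - 639 = -1859$)
$s = 60$ ($s = 12 \cdot 5 \cdot 1 = 60 \cdot 1 = 60$)
$B{\left(s,9 \right)} P = \sqrt{60^{2} + 9^{2}} \left(-1859\right) = \sqrt{3600 + 81} \left(-1859\right) = \sqrt{3681} \left(-1859\right) = 3 \sqrt{409} \left(-1859\right) = - 5577 \sqrt{409}$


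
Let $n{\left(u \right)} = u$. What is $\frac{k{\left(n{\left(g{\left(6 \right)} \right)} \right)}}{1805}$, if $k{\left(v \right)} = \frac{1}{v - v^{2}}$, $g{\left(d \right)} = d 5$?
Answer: $- \frac{1}{1570350} \approx -6.368 \cdot 10^{-7}$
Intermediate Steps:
$g{\left(d \right)} = 5 d$
$\frac{k{\left(n{\left(g{\left(6 \right)} \right)} \right)}}{1805} = \frac{\left(-1\right) \frac{1}{5 \cdot 6} \frac{1}{-1 + 5 \cdot 6}}{1805} = - \frac{1}{30 \left(-1 + 30\right)} \frac{1}{1805} = \left(-1\right) \frac{1}{30} \cdot \frac{1}{29} \cdot \frac{1}{1805} = \left(- \frac{1}{870}\right) \frac{1}{1805} = - \frac{1}{1570350}$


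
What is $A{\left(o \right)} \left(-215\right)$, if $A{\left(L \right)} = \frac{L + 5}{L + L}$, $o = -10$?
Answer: $- \frac{215}{4} \approx -53.75$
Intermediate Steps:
$A{\left(L \right)} = \frac{5 + L}{2 L}$
$A{\left(o \right)} \left(-215\right) = \frac{5 - 10}{2 \left(-10\right)} \left(-215\right) = \frac{1}{2} \left(- \frac{1}{10}\right) \left(-5\right) \left(-215\right) = \frac{1}{4} \left(-215\right) = - \frac{215}{4}$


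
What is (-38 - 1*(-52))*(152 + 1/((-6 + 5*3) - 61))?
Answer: 55321/26 ≈ 2127.7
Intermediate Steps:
(-38 - 1*(-52))*(152 + 1/((-6 + 5*3) - 61)) = (-38 + 52)*(152 + 1/((-6 + 15) - 61)) = 14*(152 + 1/(9 - 61)) = 14*(152 + 1/(-52)) = 14*(152 - 1/52) = 14*(7903/52) = 55321/26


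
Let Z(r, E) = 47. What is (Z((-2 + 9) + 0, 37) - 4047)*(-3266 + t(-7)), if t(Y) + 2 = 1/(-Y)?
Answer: 91500000/7 ≈ 1.3071e+7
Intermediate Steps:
t(Y) = -2 - 1/Y (t(Y) = -2 + 1/(-Y) = -2 - 1/Y)
(Z((-2 + 9) + 0, 37) - 4047)*(-3266 + t(-7)) = (47 - 4047)*(-3266 + (-2 - 1/(-7))) = -4000*(-3266 + (-2 - 1*(-⅐))) = -4000*(-3266 + (-2 + ⅐)) = -4000*(-3266 - 13/7) = -4000*(-22875/7) = 91500000/7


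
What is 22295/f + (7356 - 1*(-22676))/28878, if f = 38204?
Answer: 895588769/551627556 ≈ 1.6235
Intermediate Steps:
22295/f + (7356 - 1*(-22676))/28878 = 22295/38204 + (7356 - 1*(-22676))/28878 = 22295*(1/38204) + (7356 + 22676)*(1/28878) = 22295/38204 + 30032*(1/28878) = 22295/38204 + 15016/14439 = 895588769/551627556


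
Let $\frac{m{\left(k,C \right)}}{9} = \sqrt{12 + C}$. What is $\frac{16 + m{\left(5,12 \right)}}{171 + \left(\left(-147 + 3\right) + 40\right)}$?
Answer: $\frac{16}{67} + \frac{18 \sqrt{6}}{67} \approx 0.89688$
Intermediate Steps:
$m{\left(k,C \right)} = 9 \sqrt{12 + C}$
$\frac{16 + m{\left(5,12 \right)}}{171 + \left(\left(-147 + 3\right) + 40\right)} = \frac{16 + 9 \sqrt{12 + 12}}{171 + \left(\left(-147 + 3\right) + 40\right)} = \frac{16 + 9 \sqrt{24}}{171 + \left(-144 + 40\right)} = \frac{16 + 9 \cdot 2 \sqrt{6}}{171 - 104} = \frac{16 + 18 \sqrt{6}}{67} = \left(16 + 18 \sqrt{6}\right) \frac{1}{67} = \frac{16}{67} + \frac{18 \sqrt{6}}{67}$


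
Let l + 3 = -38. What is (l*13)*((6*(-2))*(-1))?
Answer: -6396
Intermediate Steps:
l = -41 (l = -3 - 38 = -41)
(l*13)*((6*(-2))*(-1)) = (-41*13)*((6*(-2))*(-1)) = -(-6396)*(-1) = -533*12 = -6396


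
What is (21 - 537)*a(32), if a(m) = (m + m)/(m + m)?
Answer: -516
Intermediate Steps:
a(m) = 1 (a(m) = (2*m)/((2*m)) = (2*m)*(1/(2*m)) = 1)
(21 - 537)*a(32) = (21 - 537)*1 = -516*1 = -516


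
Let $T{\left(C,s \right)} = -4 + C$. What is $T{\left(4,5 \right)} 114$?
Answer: $0$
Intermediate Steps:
$T{\left(4,5 \right)} 114 = \left(-4 + 4\right) 114 = 0 \cdot 114 = 0$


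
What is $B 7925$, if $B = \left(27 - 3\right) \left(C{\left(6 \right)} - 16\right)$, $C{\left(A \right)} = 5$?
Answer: $-2092200$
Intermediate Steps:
$B = -264$ ($B = \left(27 - 3\right) \left(5 - 16\right) = \left(27 - 3\right) \left(-11\right) = 24 \left(-11\right) = -264$)
$B 7925 = \left(-264\right) 7925 = -2092200$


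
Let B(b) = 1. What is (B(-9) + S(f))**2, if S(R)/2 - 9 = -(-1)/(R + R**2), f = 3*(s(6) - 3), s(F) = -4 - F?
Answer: 198246400/549081 ≈ 361.05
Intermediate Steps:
f = -39 (f = 3*((-4 - 1*6) - 3) = 3*((-4 - 6) - 3) = 3*(-10 - 3) = 3*(-13) = -39)
S(R) = 18 + 2/(R + R**2) (S(R) = 18 + 2*(-(-1)/(R + R**2)) = 18 + 2/(R + R**2))
(B(-9) + S(f))**2 = (1 + 2*(1 + 9*(-39) + 9*(-39)**2)/(-39*(1 - 39)))**2 = (1 + 2*(-1/39)*(1 - 351 + 9*1521)/(-38))**2 = (1 + 2*(-1/39)*(-1/38)*(1 - 351 + 13689))**2 = (1 + 2*(-1/39)*(-1/38)*13339)**2 = (1 + 13339/741)**2 = (14080/741)**2 = 198246400/549081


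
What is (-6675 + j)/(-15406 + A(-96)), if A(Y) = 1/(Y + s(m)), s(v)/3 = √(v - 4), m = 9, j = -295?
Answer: 984780998340/2176692448909 - 20910*√5/2176692448909 ≈ 0.45242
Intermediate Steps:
s(v) = 3*√(-4 + v) (s(v) = 3*√(v - 4) = 3*√(-4 + v))
A(Y) = 1/(Y + 3*√5) (A(Y) = 1/(Y + 3*√(-4 + 9)) = 1/(Y + 3*√5))
(-6675 + j)/(-15406 + A(-96)) = (-6675 - 295)/(-15406 + 1/(-96 + 3*√5)) = -6970/(-15406 + 1/(-96 + 3*√5))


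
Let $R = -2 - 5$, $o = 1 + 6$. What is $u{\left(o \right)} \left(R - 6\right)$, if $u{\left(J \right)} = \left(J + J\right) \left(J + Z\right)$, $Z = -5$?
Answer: $-364$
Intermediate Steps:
$o = 7$
$R = -7$
$u{\left(J \right)} = 2 J \left(-5 + J\right)$ ($u{\left(J \right)} = \left(J + J\right) \left(J - 5\right) = 2 J \left(-5 + J\right)$)
$u{\left(o \right)} \left(R - 6\right) = 2 \cdot 7 \left(-5 + 7\right) \left(-7 - 6\right) = 2 \cdot 7 \cdot 2 \left(-13\right) = 28 \left(-13\right) = -364$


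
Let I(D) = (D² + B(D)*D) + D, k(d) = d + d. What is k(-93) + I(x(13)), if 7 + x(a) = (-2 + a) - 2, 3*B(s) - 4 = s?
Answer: -176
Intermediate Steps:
B(s) = 4/3 + s/3
x(a) = -11 + a (x(a) = -7 + ((-2 + a) - 2) = -7 + (-4 + a) = -11 + a)
k(d) = 2*d
I(D) = D + D² + D*(4/3 + D/3) (I(D) = (D² + (4/3 + D/3)*D) + D = (D² + D*(4/3 + D/3)) + D = D + D² + D*(4/3 + D/3))
k(-93) + I(x(13)) = 2*(-93) + (-11 + 13)*(7 + 4*(-11 + 13))/3 = -186 + (⅓)*2*(7 + 4*2) = -186 + (⅓)*2*(7 + 8) = -186 + (⅓)*2*15 = -186 + 10 = -176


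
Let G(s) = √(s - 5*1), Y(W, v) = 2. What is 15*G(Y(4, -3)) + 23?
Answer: 23 + 15*I*√3 ≈ 23.0 + 25.981*I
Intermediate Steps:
G(s) = √(-5 + s) (G(s) = √(s - 5) = √(-5 + s))
15*G(Y(4, -3)) + 23 = 15*√(-5 + 2) + 23 = 15*√(-3) + 23 = 15*(I*√3) + 23 = 15*I*√3 + 23 = 23 + 15*I*√3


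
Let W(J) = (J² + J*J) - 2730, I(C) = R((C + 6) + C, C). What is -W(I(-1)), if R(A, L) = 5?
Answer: 2680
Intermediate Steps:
I(C) = 5
W(J) = -2730 + 2*J² (W(J) = (J² + J²) - 2730 = 2*J² - 2730 = -2730 + 2*J²)
-W(I(-1)) = -(-2730 + 2*5²) = -(-2730 + 2*25) = -(-2730 + 50) = -1*(-2680) = 2680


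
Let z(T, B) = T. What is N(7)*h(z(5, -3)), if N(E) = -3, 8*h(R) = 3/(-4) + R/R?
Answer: -3/32 ≈ -0.093750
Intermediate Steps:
h(R) = 1/32 (h(R) = (3/(-4) + R/R)/8 = (3*(-1/4) + 1)/8 = (-3/4 + 1)/8 = (1/8)*(1/4) = 1/32)
N(7)*h(z(5, -3)) = -3*1/32 = -3/32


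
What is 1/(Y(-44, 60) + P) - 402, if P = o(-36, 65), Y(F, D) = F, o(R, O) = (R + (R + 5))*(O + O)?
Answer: -3519109/8754 ≈ -402.00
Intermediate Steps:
o(R, O) = 2*O*(5 + 2*R) (o(R, O) = (R + (5 + R))*(2*O) = (5 + 2*R)*(2*O) = 2*O*(5 + 2*R))
P = -8710 (P = 2*65*(5 + 2*(-36)) = 2*65*(5 - 72) = 2*65*(-67) = -8710)
1/(Y(-44, 60) + P) - 402 = 1/(-44 - 8710) - 402 = 1/(-8754) - 402 = -1/8754 - 402 = -3519109/8754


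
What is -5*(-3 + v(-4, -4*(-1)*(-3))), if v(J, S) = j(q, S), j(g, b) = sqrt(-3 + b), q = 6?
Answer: 15 - 5*I*sqrt(15) ≈ 15.0 - 19.365*I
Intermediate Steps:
v(J, S) = sqrt(-3 + S)
-5*(-3 + v(-4, -4*(-1)*(-3))) = -5*(-3 + sqrt(-3 - 4*(-1)*(-3))) = -5*(-3 + sqrt(-3 + 4*(-3))) = -5*(-3 + sqrt(-3 - 12)) = -5*(-3 + sqrt(-15)) = -5*(-3 + I*sqrt(15)) = 15 - 5*I*sqrt(15)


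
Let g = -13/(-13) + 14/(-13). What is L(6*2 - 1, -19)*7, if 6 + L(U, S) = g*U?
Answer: -623/13 ≈ -47.923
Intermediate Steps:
g = -1/13 (g = -13*(-1/13) + 14*(-1/13) = 1 - 14/13 = -1/13 ≈ -0.076923)
L(U, S) = -6 - U/13
L(6*2 - 1, -19)*7 = (-6 - (6*2 - 1)/13)*7 = (-6 - (12 - 1)/13)*7 = (-6 - 1/13*11)*7 = (-6 - 11/13)*7 = -89/13*7 = -623/13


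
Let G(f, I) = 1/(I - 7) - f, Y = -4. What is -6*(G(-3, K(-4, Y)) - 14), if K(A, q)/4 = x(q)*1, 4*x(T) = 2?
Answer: 336/5 ≈ 67.200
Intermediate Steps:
x(T) = ½ (x(T) = (¼)*2 = ½)
K(A, q) = 2 (K(A, q) = 4*((½)*1) = 4*(½) = 2)
G(f, I) = 1/(-7 + I) - f
-6*(G(-3, K(-4, Y)) - 14) = -6*((1 + 7*(-3) - 1*2*(-3))/(-7 + 2) - 14) = -6*((1 - 21 + 6)/(-5) - 14) = -6*(-⅕*(-14) - 14) = -6*(14/5 - 14) = -6*(-56/5) = 336/5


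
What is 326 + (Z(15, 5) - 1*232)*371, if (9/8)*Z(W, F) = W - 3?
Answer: -245366/3 ≈ -81789.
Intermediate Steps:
Z(W, F) = -8/3 + 8*W/9 (Z(W, F) = 8*(W - 3)/9 = 8*(-3 + W)/9 = -8/3 + 8*W/9)
326 + (Z(15, 5) - 1*232)*371 = 326 + ((-8/3 + (8/9)*15) - 1*232)*371 = 326 + ((-8/3 + 40/3) - 232)*371 = 326 + (32/3 - 232)*371 = 326 - 664/3*371 = 326 - 246344/3 = -245366/3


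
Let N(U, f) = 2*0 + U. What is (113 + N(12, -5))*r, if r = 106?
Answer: 13250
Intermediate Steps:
N(U, f) = U (N(U, f) = 0 + U = U)
(113 + N(12, -5))*r = (113 + 12)*106 = 125*106 = 13250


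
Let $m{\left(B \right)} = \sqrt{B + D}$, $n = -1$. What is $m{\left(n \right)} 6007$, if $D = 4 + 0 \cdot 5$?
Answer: $6007 \sqrt{3} \approx 10404.0$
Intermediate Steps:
$D = 4$ ($D = 4 + 0 = 4$)
$m{\left(B \right)} = \sqrt{4 + B}$ ($m{\left(B \right)} = \sqrt{B + 4} = \sqrt{4 + B}$)
$m{\left(n \right)} 6007 = \sqrt{4 - 1} \cdot 6007 = \sqrt{3} \cdot 6007 = 6007 \sqrt{3}$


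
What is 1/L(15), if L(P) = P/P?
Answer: 1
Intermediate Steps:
L(P) = 1
1/L(15) = 1/1 = 1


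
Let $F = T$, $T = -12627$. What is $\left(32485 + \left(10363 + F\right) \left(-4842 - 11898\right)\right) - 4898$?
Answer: $37926947$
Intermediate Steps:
$F = -12627$
$\left(32485 + \left(10363 + F\right) \left(-4842 - 11898\right)\right) - 4898 = \left(32485 + \left(10363 - 12627\right) \left(-4842 - 11898\right)\right) - 4898 = \left(32485 - -37899360\right) - 4898 = \left(32485 + 37899360\right) - 4898 = 37931845 - 4898 = 37926947$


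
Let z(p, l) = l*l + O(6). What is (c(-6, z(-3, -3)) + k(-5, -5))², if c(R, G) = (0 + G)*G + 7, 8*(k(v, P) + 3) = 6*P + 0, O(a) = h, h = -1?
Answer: 66049/16 ≈ 4128.1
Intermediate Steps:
O(a) = -1
k(v, P) = -3 + 3*P/4 (k(v, P) = -3 + (6*P + 0)/8 = -3 + (6*P)/8 = -3 + 3*P/4)
z(p, l) = -1 + l² (z(p, l) = l*l - 1 = l² - 1 = -1 + l²)
c(R, G) = 7 + G² (c(R, G) = G*G + 7 = G² + 7 = 7 + G²)
(c(-6, z(-3, -3)) + k(-5, -5))² = ((7 + (-1 + (-3)²)²) + (-3 + (¾)*(-5)))² = ((7 + (-1 + 9)²) + (-3 - 15/4))² = ((7 + 8²) - 27/4)² = ((7 + 64) - 27/4)² = (71 - 27/4)² = (257/4)² = 66049/16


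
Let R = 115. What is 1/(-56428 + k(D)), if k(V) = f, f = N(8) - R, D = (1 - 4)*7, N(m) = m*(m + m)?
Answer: -1/56415 ≈ -1.7726e-5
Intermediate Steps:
N(m) = 2*m² (N(m) = m*(2*m) = 2*m²)
D = -21 (D = -3*7 = -21)
f = 13 (f = 2*8² - 1*115 = 2*64 - 115 = 128 - 115 = 13)
k(V) = 13
1/(-56428 + k(D)) = 1/(-56428 + 13) = 1/(-56415) = -1/56415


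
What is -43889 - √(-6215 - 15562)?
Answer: -43889 - I*√21777 ≈ -43889.0 - 147.57*I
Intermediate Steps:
-43889 - √(-6215 - 15562) = -43889 - √(-21777) = -43889 - I*√21777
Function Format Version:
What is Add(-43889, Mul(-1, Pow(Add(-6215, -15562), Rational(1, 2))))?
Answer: Add(-43889, Mul(-1, I, Pow(21777, Rational(1, 2)))) ≈ Add(-43889., Mul(-147.57, I))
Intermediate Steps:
Add(-43889, Mul(-1, Pow(Add(-6215, -15562), Rational(1, 2)))) = Add(-43889, Mul(-1, Pow(-21777, Rational(1, 2)))) = Add(-43889, Mul(-1, Mul(I, Pow(21777, Rational(1, 2))))) = Add(-43889, Mul(-1, I, Pow(21777, Rational(1, 2))))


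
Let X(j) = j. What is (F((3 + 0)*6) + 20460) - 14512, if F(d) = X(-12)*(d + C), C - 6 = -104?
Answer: 6908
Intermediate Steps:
C = -98 (C = 6 - 104 = -98)
F(d) = 1176 - 12*d (F(d) = -12*(d - 98) = -12*(-98 + d) = 1176 - 12*d)
(F((3 + 0)*6) + 20460) - 14512 = ((1176 - 12*(3 + 0)*6) + 20460) - 14512 = ((1176 - 36*6) + 20460) - 14512 = ((1176 - 12*18) + 20460) - 14512 = ((1176 - 216) + 20460) - 14512 = (960 + 20460) - 14512 = 21420 - 14512 = 6908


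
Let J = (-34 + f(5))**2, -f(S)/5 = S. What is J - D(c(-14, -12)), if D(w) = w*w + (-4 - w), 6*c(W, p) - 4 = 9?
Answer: 125369/36 ≈ 3482.5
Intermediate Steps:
f(S) = -5*S
c(W, p) = 13/6 (c(W, p) = 2/3 + (1/6)*9 = 2/3 + 3/2 = 13/6)
D(w) = -4 + w**2 - w (D(w) = w**2 + (-4 - w) = -4 + w**2 - w)
J = 3481 (J = (-34 - 5*5)**2 = (-34 - 25)**2 = (-59)**2 = 3481)
J - D(c(-14, -12)) = 3481 - (-4 + (13/6)**2 - 1*13/6) = 3481 - (-4 + 169/36 - 13/6) = 3481 - 1*(-53/36) = 3481 + 53/36 = 125369/36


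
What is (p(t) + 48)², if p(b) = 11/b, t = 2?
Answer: 11449/4 ≈ 2862.3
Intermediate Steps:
(p(t) + 48)² = (11/2 + 48)² = (107/2)² = 11449/4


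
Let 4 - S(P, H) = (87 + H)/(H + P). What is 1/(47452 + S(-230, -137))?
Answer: 367/17416302 ≈ 2.1072e-5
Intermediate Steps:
S(P, H) = 4 - (87 + H)/(H + P)
1/(47452 + S(-230, -137)) = 1/(47452 + (-87 + 3*(-137) + 4*(-230))/(-137 - 230)) = 1/(47452 + (-87 - 411 - 920)/(-367)) = 1/(47452 - 1/367*(-1418)) = 1/(47452 + 1418/367) = 1/(17416302/367) = 367/17416302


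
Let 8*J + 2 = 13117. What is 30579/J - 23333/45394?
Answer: 10798812713/595342310 ≈ 18.139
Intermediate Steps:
J = 13115/8 (J = -¼ + (⅛)*13117 = -¼ + 13117/8 = 13115/8 ≈ 1639.4)
30579/J - 23333/45394 = 30579/(13115/8) - 23333/45394 = 30579*(8/13115) - 23333*1/45394 = 244632/13115 - 23333/45394 = 10798812713/595342310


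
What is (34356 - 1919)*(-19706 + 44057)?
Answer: 789873387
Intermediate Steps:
(34356 - 1919)*(-19706 + 44057) = 32437*24351 = 789873387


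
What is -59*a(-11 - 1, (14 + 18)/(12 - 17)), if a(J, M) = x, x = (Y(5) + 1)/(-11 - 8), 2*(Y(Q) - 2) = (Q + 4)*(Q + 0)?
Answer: 3009/38 ≈ 79.184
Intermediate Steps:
Y(Q) = 2 + Q*(4 + Q)/2 (Y(Q) = 2 + ((Q + 4)*(Q + 0))/2 = 2 + ((4 + Q)*Q)/2 = 2 + (Q*(4 + Q))/2 = 2 + Q*(4 + Q)/2)
x = -51/38 (x = ((2 + (½)*5² + 2*5) + 1)/(-11 - 8) = ((2 + (½)*25 + 10) + 1)/(-19) = ((2 + 25/2 + 10) + 1)*(-1/19) = (49/2 + 1)*(-1/19) = (51/2)*(-1/19) = -51/38 ≈ -1.3421)
a(J, M) = -51/38
-59*a(-11 - 1, (14 + 18)/(12 - 17)) = -59*(-51/38) = 3009/38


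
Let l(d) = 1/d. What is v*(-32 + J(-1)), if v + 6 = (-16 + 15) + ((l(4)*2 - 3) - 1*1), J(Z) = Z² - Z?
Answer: 315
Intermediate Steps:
v = -21/2 (v = -6 + ((-16 + 15) + ((2/4 - 3) - 1*1)) = -6 + (-1 + (((¼)*2 - 3) - 1)) = -6 + (-1 + ((½ - 3) - 1)) = -6 + (-1 + (-5/2 - 1)) = -6 + (-1 - 7/2) = -6 - 9/2 = -21/2 ≈ -10.500)
v*(-32 + J(-1)) = -21*(-32 - (-1 - 1))/2 = -21*(-32 - 1*(-2))/2 = -21*(-32 + 2)/2 = -21/2*(-30) = 315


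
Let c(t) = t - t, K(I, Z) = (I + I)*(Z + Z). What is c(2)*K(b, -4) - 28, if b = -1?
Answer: -28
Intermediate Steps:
K(I, Z) = 4*I*Z (K(I, Z) = (2*I)*(2*Z) = 4*I*Z)
c(t) = 0
c(2)*K(b, -4) - 28 = 0*(4*(-1)*(-4)) - 28 = 0*16 - 28 = 0 - 28 = -28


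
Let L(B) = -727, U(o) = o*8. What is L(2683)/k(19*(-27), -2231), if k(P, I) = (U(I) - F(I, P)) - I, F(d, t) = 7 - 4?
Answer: 727/15620 ≈ 0.046543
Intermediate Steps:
U(o) = 8*o
F(d, t) = 3
k(P, I) = -3 + 7*I (k(P, I) = (8*I - 1*3) - I = (8*I - 3) - I = (-3 + 8*I) - I = -3 + 7*I)
L(2683)/k(19*(-27), -2231) = -727/(-3 + 7*(-2231)) = -727/(-3 - 15617) = -727/(-15620) = -727*(-1/15620) = 727/15620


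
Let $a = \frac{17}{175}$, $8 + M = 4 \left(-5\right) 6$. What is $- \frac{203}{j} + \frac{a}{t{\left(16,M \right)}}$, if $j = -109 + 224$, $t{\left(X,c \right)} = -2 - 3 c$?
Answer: $- \frac{2713719}{1537550} \approx -1.765$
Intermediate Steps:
$M = -128$ ($M = -8 + 4 \left(-5\right) 6 = -8 - 120 = -128$)
$j = 115$
$a = \frac{17}{175}$ ($a = 17 \cdot \frac{1}{175} = \frac{17}{175} \approx 0.097143$)
$- \frac{203}{j} + \frac{a}{t{\left(16,M \right)}} = - \frac{203}{115} + \frac{17}{175 \left(-2 - -384\right)} = \left(-203\right) \frac{1}{115} + \frac{17}{175 \left(-2 + 384\right)} = - \frac{203}{115} + \frac{17}{175 \cdot 382} = - \frac{203}{115} + \frac{17}{175} \cdot \frac{1}{382} = - \frac{203}{115} + \frac{17}{66850} = - \frac{2713719}{1537550}$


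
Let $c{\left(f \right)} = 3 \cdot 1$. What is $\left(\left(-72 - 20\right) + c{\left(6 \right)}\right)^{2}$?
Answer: $7921$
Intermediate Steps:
$c{\left(f \right)} = 3$
$\left(\left(-72 - 20\right) + c{\left(6 \right)}\right)^{2} = \left(\left(-72 - 20\right) + 3\right)^{2} = \left(-92 + 3\right)^{2} = \left(-89\right)^{2} = 7921$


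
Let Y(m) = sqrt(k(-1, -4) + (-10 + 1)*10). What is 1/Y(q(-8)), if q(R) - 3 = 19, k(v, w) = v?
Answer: -I*sqrt(91)/91 ≈ -0.10483*I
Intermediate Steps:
q(R) = 22 (q(R) = 3 + 19 = 22)
Y(m) = I*sqrt(91) (Y(m) = sqrt(-1 + (-10 + 1)*10) = sqrt(-1 - 9*10) = sqrt(-1 - 90) = sqrt(-91) = I*sqrt(91))
1/Y(q(-8)) = 1/(I*sqrt(91)) = -I*sqrt(91)/91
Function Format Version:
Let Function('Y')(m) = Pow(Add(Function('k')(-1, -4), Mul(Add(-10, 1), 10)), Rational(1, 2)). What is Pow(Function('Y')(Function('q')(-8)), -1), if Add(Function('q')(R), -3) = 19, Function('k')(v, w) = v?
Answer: Mul(Rational(-1, 91), I, Pow(91, Rational(1, 2))) ≈ Mul(-0.10483, I)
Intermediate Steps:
Function('q')(R) = 22 (Function('q')(R) = Add(3, 19) = 22)
Function('Y')(m) = Mul(I, Pow(91, Rational(1, 2))) (Function('Y')(m) = Pow(Add(-1, Mul(Add(-10, 1), 10)), Rational(1, 2)) = Pow(Add(-1, Mul(-9, 10)), Rational(1, 2)) = Pow(Add(-1, -90), Rational(1, 2)) = Pow(-91, Rational(1, 2)) = Mul(I, Pow(91, Rational(1, 2))))
Pow(Function('Y')(Function('q')(-8)), -1) = Pow(Mul(I, Pow(91, Rational(1, 2))), -1) = Mul(Rational(-1, 91), I, Pow(91, Rational(1, 2)))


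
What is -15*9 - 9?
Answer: -144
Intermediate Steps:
-15*9 - 9 = -135 - 9 = -144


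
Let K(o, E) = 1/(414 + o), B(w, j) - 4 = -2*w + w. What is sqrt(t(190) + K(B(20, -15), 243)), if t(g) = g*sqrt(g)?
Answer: sqrt(398 + 30096760*sqrt(190))/398 ≈ 51.176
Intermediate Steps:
t(g) = g**(3/2)
B(w, j) = 4 - w (B(w, j) = 4 + (-2*w + w) = 4 - w)
sqrt(t(190) + K(B(20, -15), 243)) = sqrt(190**(3/2) + 1/(414 + (4 - 1*20))) = sqrt(190*sqrt(190) + 1/(414 + (4 - 20))) = sqrt(190*sqrt(190) + 1/(414 - 16)) = sqrt(190*sqrt(190) + 1/398) = sqrt(1/398 + 190*sqrt(190))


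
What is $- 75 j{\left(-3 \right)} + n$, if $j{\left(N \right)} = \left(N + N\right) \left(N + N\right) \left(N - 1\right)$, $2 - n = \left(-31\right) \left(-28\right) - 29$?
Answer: $9963$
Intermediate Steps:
$n = -837$ ($n = 2 - \left(\left(-31\right) \left(-28\right) - 29\right) = 2 - \left(868 - 29\right) = 2 - 839 = -837$)
$j{\left(N \right)} = 4 N^{2} \left(-1 + N\right)$ ($j{\left(N \right)} = 2 N 2 N \left(-1 + N\right) = 4 N^{2} \left(-1 + N\right)$)
$- 75 j{\left(-3 \right)} + n = - 75 \cdot 4 \left(-3\right)^{2} \left(-1 - 3\right) - 837 = - 75 \cdot 4 \cdot 9 \left(-4\right) - 837 = \left(-75\right) \left(-144\right) - 837 = 10800 - 837 = 9963$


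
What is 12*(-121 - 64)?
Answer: -2220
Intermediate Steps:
12*(-121 - 64) = 12*(-185) = -2220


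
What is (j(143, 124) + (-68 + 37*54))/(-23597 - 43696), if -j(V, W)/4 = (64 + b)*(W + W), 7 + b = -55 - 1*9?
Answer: -986/7477 ≈ -0.13187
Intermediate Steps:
b = -71 (b = -7 + (-55 - 1*9) = -7 + (-55 - 9) = -7 - 64 = -71)
j(V, W) = 56*W (j(V, W) = -4*(64 - 71)*(W + W) = -(-28)*2*W = -(-56)*W = 56*W)
(j(143, 124) + (-68 + 37*54))/(-23597 - 43696) = (56*124 + (-68 + 37*54))/(-23597 - 43696) = (6944 + (-68 + 1998))/(-67293) = (6944 + 1930)*(-1/67293) = 8874*(-1/67293) = -986/7477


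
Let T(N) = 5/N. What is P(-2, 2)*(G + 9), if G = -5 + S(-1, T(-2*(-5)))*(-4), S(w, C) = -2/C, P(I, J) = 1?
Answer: 20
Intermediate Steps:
G = 11 (G = -5 - 2/(5/((-2*(-5))))*(-4) = -5 - 2/(5/10)*(-4) = -5 - 2/(5*(⅒))*(-4) = -5 - 2/½*(-4) = -5 - 2*2*(-4) = -5 - 4*(-4) = -5 + 16 = 11)
P(-2, 2)*(G + 9) = 1*(11 + 9) = 1*20 = 20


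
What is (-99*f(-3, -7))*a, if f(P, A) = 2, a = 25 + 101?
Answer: -24948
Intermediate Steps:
a = 126
(-99*f(-3, -7))*a = -99*2*126 = -198*126 = -24948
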